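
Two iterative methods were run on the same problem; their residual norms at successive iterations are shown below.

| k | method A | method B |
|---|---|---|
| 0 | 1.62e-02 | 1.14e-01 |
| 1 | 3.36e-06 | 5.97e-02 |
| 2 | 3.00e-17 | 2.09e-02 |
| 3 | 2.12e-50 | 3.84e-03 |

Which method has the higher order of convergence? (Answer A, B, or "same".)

A

Method A: p ≈ ln(2.12e-50/3.00e-17)/ln(3.00e-17/3.36e-06) ≈ 3.00.
Method B: p ≈ ln(3.84e-03/2.09e-02)/ln(2.09e-02/5.97e-02) ≈ 1.61.
Method A has the higher order (≈3.0 vs ≈1.6).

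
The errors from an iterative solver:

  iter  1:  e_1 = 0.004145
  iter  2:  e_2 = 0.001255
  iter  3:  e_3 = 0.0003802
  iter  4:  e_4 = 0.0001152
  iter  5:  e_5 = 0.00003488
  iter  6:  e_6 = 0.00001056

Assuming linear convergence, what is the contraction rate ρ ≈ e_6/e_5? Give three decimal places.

0.303

ρ ≈ e_6/e_5 = 0.00001056/0.00003488 = 0.30275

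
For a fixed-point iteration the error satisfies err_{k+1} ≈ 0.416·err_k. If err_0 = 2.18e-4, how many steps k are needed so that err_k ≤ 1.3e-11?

After k steps, err_k ≈ 2.18e-4·0.416^k.
Need 0.416^k ≤ 1.3e-11/2.18e-4 = 5.9633e-08.
k ≥ ln(5.9633e-08)/ln(0.416) = -16.6351/-0.87707 = 18.967.
Smallest integer k = 19.

19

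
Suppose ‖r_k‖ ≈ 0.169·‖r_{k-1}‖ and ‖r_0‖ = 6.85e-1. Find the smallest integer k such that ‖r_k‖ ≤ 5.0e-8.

10

After k steps, ‖r_k‖ ≈ 6.85e-1·0.169^k.
Need 0.169^k ≤ 5.0e-8/6.85e-1 = 7.29927e-08.
k ≥ ln(7.29927e-08)/ln(0.169) = -16.4329/-1.77786 = 9.243.
Smallest integer k = 10.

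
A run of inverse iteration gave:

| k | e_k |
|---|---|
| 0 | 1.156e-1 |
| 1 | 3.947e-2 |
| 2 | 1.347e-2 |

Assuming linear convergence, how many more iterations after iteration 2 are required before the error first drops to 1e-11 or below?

Rate ρ ≈ e_2/e_1 = 1.347e-2/3.947e-2 = 0.3413.
After j more steps, e_{2+j} ≈ 1.347e-2·ρ^j; need ρ^j ≤ 1e-11/1.347e-2 = 7.4239e-10.
j ≥ ln(7.4239e-10)/ln(0.3413) = -21.0211/-1.07499 = 19.555.
So 20 more iterations are needed.

20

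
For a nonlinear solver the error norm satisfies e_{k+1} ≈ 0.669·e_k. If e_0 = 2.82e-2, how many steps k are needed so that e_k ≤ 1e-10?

49

After k steps, e_k ≈ 2.82e-2·0.669^k.
Need 0.669^k ≤ 1e-10/2.82e-2 = 3.5461e-09.
k ≥ ln(3.5461e-09)/ln(0.669) = -19.4574/-0.40197 = 48.405.
Smallest integer k = 49.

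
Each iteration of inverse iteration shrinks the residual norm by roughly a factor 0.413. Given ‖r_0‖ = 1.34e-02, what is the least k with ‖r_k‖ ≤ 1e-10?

After k steps, ‖r_k‖ ≈ 1.34e-02·0.413^k.
Need 0.413^k ≤ 1e-10/1.34e-02 = 7.46269e-09.
k ≥ ln(7.46269e-09)/ln(0.413) = -18.7133/-0.88431 = 21.161.
Smallest integer k = 22.

22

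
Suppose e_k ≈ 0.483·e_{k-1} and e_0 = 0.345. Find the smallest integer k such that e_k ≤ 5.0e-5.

13

After k steps, e_k ≈ 0.345·0.483^k.
Need 0.483^k ≤ 5.0e-5/0.345 = 0.000144928.
k ≥ ln(0.000144928)/ln(0.483) = -8.8393/-0.72774 = 12.146.
Smallest integer k = 13.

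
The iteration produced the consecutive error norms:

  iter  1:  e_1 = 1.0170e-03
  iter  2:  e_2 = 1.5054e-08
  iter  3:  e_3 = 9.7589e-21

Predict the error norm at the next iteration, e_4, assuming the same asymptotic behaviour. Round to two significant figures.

1.7e-51

First estimate the order: p ≈ ln(e_3/e_2) / ln(e_2/e_1) = ln(9.7589e-21/1.5054e-08)/ln(1.5054e-08/1.0170e-03) = ln(6.4826e-13)/ln(1.48024e-05) ≈ 2.5236.
Then e_4 ≈ e_3·(e_3/e_2)^p = 9.7589e-21·(6.4826e-13)^2.5236 = 9.7589e-21·1.74474e-31 ≈ 1.703e-51.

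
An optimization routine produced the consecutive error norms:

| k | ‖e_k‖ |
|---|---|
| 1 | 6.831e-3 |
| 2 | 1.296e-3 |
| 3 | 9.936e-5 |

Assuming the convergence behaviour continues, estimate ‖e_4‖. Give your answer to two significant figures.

1.9e-6

First estimate the order: p ≈ ln(‖e_3‖/‖e_2‖) / ln(‖e_2‖/‖e_1‖) = ln(9.936e-5/1.296e-3)/ln(1.296e-3/6.831e-3) = ln(0.0766667)/ln(0.189723) ≈ 1.5451.
Then ‖e_4‖ ≈ ‖e_3‖·(‖e_3‖/‖e_2‖)^p = 9.936e-5·(0.0766667)^1.5451 = 9.936e-5·0.0189063 ≈ 1.879e-06.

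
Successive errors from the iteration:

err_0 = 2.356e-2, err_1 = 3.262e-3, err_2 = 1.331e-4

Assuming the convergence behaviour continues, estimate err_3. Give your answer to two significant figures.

First estimate the order: p ≈ ln(err_2/err_1) / ln(err_1/err_0) = ln(1.331e-4/3.262e-3)/ln(3.262e-3/2.356e-2) = ln(0.0408032)/ln(0.138455) ≈ 1.6179.
Then err_3 ≈ err_2·(err_2/err_1)^p = 1.331e-4·(0.0408032)^1.6179 = 1.331e-4·0.00565252 ≈ 7.524e-07.

7.5e-7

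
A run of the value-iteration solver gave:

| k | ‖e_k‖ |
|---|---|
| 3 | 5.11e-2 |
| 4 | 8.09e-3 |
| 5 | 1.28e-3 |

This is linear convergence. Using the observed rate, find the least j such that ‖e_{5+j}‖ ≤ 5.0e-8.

Rate ρ ≈ ‖e_5‖/‖e_4‖ = 1.28e-3/8.09e-3 = 0.1582.
After j more steps, ‖e_{5+j}‖ ≈ 1.28e-3·ρ^j; need ρ^j ≤ 5.0e-8/1.28e-3 = 3.90625e-05.
j ≥ ln(3.90625e-05)/ln(0.1582) = -10.1503/-1.84390 = 5.505.
So 6 more iterations are needed.

6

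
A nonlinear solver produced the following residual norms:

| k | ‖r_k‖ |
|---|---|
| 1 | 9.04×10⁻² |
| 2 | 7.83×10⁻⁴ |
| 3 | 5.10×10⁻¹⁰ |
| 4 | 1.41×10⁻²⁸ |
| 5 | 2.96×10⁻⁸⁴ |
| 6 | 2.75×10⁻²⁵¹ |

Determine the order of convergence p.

3

Consecutive ratios: ‖r_6‖/‖r_5‖ = 2.75×10⁻²⁵¹/2.96×10⁻⁸⁴ = 9.29054e-168, ‖r_5‖/‖r_4‖ = 2.96×10⁻⁸⁴/1.41×10⁻²⁸ = 2.09929e-56.
p ≈ ln(9.29054e-168)/ln(2.09929e-56) = -384.6053/-128.2032 ≈ 3.00.
So the convergence is cubic (order 3).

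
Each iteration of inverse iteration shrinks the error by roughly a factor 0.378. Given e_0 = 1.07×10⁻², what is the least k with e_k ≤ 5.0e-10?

18

After k steps, e_k ≈ 1.07×10⁻²·0.378^k.
Need 0.378^k ≤ 5.0e-10/1.07×10⁻² = 4.6729e-08.
k ≥ ln(4.6729e-08)/ln(0.378) = -16.8789/-0.97286 = 17.350.
Smallest integer k = 18.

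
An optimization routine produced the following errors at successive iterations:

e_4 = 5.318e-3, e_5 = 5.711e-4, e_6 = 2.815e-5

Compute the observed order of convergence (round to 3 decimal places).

1.349

p ≈ ln(e_6/e_5) / ln(e_5/e_4)
  = ln(2.815e-5/5.711e-4) / ln(5.711e-4/5.318e-3)
  = ln(0.0492908) / ln(0.10739)
  = -3.010018 / -2.231288 ≈ 1.349005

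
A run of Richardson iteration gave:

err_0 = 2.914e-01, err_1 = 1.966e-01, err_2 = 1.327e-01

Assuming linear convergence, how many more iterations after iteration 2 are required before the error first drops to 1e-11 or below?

Rate ρ ≈ err_2/err_1 = 1.327e-01/1.966e-01 = 0.6750.
After j more steps, err_{2+j} ≈ 1.327e-01·ρ^j; need ρ^j ≤ 1e-11/1.327e-01 = 7.5358e-11.
j ≥ ln(7.5358e-11)/ln(0.6750) = -23.3088/-0.39304 = 59.304.
So 60 more iterations are needed.

60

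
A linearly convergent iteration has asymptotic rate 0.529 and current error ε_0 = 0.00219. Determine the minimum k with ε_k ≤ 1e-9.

After k steps, ε_k ≈ 0.00219·0.529^k.
Need 0.529^k ≤ 1e-9/0.00219 = 4.56621e-07.
k ≥ ln(4.56621e-07)/ln(0.529) = -14.5994/-0.63677 = 22.927.
Smallest integer k = 23.

23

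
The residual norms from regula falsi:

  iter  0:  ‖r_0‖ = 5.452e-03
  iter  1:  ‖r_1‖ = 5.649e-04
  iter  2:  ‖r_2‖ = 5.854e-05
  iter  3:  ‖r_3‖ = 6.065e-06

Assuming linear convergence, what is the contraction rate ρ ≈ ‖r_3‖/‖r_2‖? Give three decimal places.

0.104

ρ ≈ ‖r_3‖/‖r_2‖ = 6.065e-06/5.854e-05 = 0.10360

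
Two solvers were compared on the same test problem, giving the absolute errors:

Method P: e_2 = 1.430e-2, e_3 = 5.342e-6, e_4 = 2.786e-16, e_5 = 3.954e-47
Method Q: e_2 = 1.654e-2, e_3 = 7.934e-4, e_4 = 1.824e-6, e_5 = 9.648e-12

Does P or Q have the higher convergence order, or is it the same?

Method P: p ≈ ln(3.954e-47/2.786e-16)/ln(2.786e-16/5.342e-6) ≈ 3.00.
Method Q: p ≈ ln(9.648e-12/1.824e-6)/ln(1.824e-6/7.934e-4) ≈ 2.00.
Method P has the higher order (≈3.0 vs ≈2.0).

P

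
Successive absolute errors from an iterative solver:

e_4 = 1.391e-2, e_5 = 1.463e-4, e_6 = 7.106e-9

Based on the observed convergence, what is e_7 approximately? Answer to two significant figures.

First estimate the order: p ≈ ln(e_6/e_5) / ln(e_5/e_4) = ln(7.106e-9/1.463e-4)/ln(1.463e-4/1.391e-2) = ln(4.85714e-05)/ln(0.0105176) ≈ 2.1807.
Then e_7 ≈ e_6·(e_6/e_5)^p = 7.106e-9·(4.85714e-05)^2.1807 = 7.106e-9·3.92004e-10 ≈ 2.786e-18.

2.8e-18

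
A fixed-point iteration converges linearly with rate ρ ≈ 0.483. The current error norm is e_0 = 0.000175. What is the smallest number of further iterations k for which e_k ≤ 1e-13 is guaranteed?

30

After k steps, e_k ≈ 0.000175·0.483^k.
Need 0.483^k ≤ 1e-13/0.000175 = 5.71429e-10.
k ≥ ln(5.71429e-10)/ln(0.483) = -21.2829/-0.72774 = 29.245.
Smallest integer k = 30.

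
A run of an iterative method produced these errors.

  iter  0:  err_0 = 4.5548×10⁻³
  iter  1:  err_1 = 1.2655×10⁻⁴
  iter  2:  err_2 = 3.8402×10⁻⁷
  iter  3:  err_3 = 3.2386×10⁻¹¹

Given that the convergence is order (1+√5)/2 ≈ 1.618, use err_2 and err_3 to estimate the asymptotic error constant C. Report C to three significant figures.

C ≈ err_3 / err_2^1.618
  = 3.2386×10⁻¹¹ / (3.8402×10⁻⁷)^1.618
  = 3.2386×10⁻¹¹ / 4.16375e-11 ≈ 0.77781

0.778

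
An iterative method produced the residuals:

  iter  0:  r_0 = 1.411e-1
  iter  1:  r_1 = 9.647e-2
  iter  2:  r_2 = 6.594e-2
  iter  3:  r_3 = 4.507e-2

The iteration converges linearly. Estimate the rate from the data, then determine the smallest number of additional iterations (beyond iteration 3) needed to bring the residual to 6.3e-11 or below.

54

Rate ρ ≈ r_3/r_2 = 4.507e-2/6.594e-2 = 0.6835.
After j more steps, r_{3+j} ≈ 4.507e-2·ρ^j; need ρ^j ≤ 6.3e-11/4.507e-2 = 1.39783e-09.
j ≥ ln(1.39783e-09)/ln(0.6835) = -20.3883/-0.38053 = 53.579.
So 54 more iterations are needed.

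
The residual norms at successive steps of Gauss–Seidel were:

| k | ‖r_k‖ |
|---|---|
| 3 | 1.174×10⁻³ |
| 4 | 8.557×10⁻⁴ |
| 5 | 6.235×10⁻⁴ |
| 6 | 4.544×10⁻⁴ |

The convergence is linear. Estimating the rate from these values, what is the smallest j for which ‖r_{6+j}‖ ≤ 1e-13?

71

Rate ρ ≈ ‖r_6‖/‖r_5‖ = 4.544×10⁻⁴/6.235×10⁻⁴ = 0.7288.
After j more steps, ‖r_{6+j}‖ ≈ 4.544×10⁻⁴·ρ^j; need ρ^j ≤ 1e-13/4.544×10⁻⁴ = 2.2007e-10.
j ≥ ln(2.2007e-10)/ln(0.7288) = -22.2371/-0.31636 = 70.290.
So 71 more iterations are needed.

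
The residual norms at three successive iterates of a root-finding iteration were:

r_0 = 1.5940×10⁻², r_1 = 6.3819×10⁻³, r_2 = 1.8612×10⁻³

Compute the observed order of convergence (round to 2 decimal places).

1.35

p ≈ ln(r_2/r_1) / ln(r_1/r_0)
  = ln(1.8612×10⁻³/6.3819×10⁻³) / ln(6.3819×10⁻³/1.5940×10⁻²)
  = ln(0.291637) / ln(0.40037)
  = -1.23225 / -0.91537 ≈ 1.34618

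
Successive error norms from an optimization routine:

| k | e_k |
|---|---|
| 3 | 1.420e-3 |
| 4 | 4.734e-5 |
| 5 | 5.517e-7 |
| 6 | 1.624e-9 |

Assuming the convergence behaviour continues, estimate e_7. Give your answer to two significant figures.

7.9e-13

First estimate the order: p ≈ ln(e_6/e_5) / ln(e_5/e_4) = ln(1.624e-9/5.517e-7)/ln(5.517e-7/4.734e-5) = ln(0.00294363)/ln(0.011654) ≈ 1.3091.
Then e_7 ≈ e_6·(e_6/e_5)^p = 1.624e-9·(0.00294363)^1.3091 = 1.624e-9·0.000485864 ≈ 7.89e-13.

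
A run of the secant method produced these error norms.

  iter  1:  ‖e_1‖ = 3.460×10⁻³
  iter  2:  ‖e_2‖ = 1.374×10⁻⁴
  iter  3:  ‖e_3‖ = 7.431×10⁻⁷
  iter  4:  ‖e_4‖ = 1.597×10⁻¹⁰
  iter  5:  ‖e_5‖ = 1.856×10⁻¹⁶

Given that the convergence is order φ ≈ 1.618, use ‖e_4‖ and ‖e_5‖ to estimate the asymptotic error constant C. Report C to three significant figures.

C ≈ ‖e_5‖ / ‖e_4‖^1.618
  = 1.856×10⁻¹⁶ / (1.597×10⁻¹⁰)^1.618
  = 1.856×10⁻¹⁶ / 1.40912e-16 ≈ 1.3171

1.32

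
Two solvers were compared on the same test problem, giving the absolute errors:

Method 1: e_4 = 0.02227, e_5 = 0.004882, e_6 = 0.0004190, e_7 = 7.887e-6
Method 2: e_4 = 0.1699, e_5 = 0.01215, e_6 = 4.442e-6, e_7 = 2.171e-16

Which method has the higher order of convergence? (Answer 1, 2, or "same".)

Method 1: p ≈ ln(7.887e-6/0.0004190)/ln(0.0004190/0.004882) ≈ 1.62.
Method 2: p ≈ ln(2.171e-16/4.442e-6)/ln(4.442e-6/0.01215) ≈ 3.00.
Method 2 has the higher order (≈3.0 vs ≈1.6).

2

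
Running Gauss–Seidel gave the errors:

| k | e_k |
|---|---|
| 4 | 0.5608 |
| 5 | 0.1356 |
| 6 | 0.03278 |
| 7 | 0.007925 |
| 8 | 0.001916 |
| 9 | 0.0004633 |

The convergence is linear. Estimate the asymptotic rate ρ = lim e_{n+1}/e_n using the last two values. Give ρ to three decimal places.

0.242

ρ ≈ e_9/e_8 = 0.0004633/0.001916 = 0.24181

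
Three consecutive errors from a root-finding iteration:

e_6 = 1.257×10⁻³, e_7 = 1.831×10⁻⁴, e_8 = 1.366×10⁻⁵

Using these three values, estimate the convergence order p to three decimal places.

1.347

p ≈ ln(e_8/e_7) / ln(e_7/e_6)
  = ln(1.366×10⁻⁵/1.831×10⁻⁴) / ln(1.831×10⁻⁴/1.257×10⁻³)
  = ln(0.074604) / ln(0.145664)
  = -2.595561 / -1.926453 ≈ 1.347326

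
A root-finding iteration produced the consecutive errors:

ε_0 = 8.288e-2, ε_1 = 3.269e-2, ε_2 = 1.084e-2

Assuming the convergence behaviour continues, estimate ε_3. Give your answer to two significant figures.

2.9e-3

First estimate the order: p ≈ ln(ε_2/ε_1) / ln(ε_1/ε_0) = ln(1.084e-2/3.269e-2)/ln(3.269e-2/8.288e-2) = ln(0.3316)/ln(0.394426) ≈ 1.1865.
Then ε_3 ≈ ε_2·(ε_2/ε_1)^p = 1.084e-2·(0.3316)^1.1865 = 1.084e-2·0.269904 ≈ 0.002926.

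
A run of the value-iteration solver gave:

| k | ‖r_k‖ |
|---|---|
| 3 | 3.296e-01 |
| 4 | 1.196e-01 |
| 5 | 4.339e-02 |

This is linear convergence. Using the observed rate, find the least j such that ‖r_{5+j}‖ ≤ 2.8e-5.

8

Rate ρ ≈ ‖r_5‖/‖r_4‖ = 4.339e-02/1.196e-01 = 0.3628.
After j more steps, ‖r_{5+j}‖ ≈ 4.339e-02·ρ^j; need ρ^j ≤ 2.8e-5/4.339e-02 = 0.00064531.
j ≥ ln(0.00064531)/ln(0.3628) = -7.3458/-1.01390 = 7.245.
So 8 more iterations are needed.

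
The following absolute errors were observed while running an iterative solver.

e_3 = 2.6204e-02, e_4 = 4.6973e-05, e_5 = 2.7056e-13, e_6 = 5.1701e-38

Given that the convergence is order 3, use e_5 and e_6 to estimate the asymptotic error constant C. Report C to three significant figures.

2.61

C ≈ e_6 / e_5^3
  = 5.1701e-38 / (2.7056e-13)^3
  = 5.1701e-38 / 1.98057e-38 ≈ 2.6104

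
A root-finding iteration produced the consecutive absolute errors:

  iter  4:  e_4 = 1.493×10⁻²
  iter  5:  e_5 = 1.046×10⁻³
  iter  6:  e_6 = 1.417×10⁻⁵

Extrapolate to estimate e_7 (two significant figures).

1.3e-8

First estimate the order: p ≈ ln(e_6/e_5) / ln(e_5/e_4) = ln(1.417×10⁻⁵/1.046×10⁻³)/ln(1.046×10⁻³/1.493×10⁻²) = ln(0.0135468)/ln(0.0700603) ≈ 1.6181.
Then e_7 ≈ e_6·(e_6/e_5)^p = 1.417×10⁻⁵·(0.0135468)^1.6181 = 1.417×10⁻⁵·0.000948691 ≈ 1.344e-08.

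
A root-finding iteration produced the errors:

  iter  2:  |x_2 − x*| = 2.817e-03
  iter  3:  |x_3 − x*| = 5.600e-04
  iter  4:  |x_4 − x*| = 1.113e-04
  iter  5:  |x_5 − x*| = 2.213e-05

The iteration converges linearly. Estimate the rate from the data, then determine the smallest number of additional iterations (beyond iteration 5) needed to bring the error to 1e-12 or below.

Rate ρ ≈ |x_5 − x*|/|x_4 − x*| = 2.213e-05/1.113e-04 = 0.1988.
After j more steps, |x_{5+j} − x*| ≈ 2.213e-05·ρ^j; need ρ^j ≤ 1e-12/2.213e-05 = 4.51875e-08.
j ≥ ln(4.51875e-08)/ln(0.1988) = -16.9124/-1.61546 = 10.469.
So 11 more iterations are needed.

11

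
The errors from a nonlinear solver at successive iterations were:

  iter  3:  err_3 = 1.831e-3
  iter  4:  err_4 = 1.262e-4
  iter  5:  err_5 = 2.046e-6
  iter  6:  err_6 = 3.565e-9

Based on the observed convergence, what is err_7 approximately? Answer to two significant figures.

First estimate the order: p ≈ ln(err_6/err_5) / ln(err_5/err_4) = ln(3.565e-9/2.046e-6)/ln(2.046e-6/1.262e-4) = ln(0.00174242)/ln(0.0162124) ≈ 1.5411.
Then err_7 ≈ err_6·(err_6/err_5)^p = 3.565e-9·(0.00174242)^1.5411 = 3.565e-9·5.60197e-05 ≈ 1.997e-13.

2.0e-13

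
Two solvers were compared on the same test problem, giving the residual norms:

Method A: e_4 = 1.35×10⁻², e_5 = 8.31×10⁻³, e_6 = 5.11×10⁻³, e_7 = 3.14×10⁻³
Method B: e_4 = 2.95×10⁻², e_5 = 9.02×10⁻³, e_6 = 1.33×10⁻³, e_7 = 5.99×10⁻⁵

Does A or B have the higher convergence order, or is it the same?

Method A: p ≈ ln(3.14×10⁻³/5.11×10⁻³)/ln(5.11×10⁻³/8.31×10⁻³) ≈ 1.00.
Method B: p ≈ ln(5.99×10⁻⁵/1.33×10⁻³)/ln(1.33×10⁻³/9.02×10⁻³) ≈ 1.62.
Method B has the higher order (≈1.6 vs ≈1.0).

B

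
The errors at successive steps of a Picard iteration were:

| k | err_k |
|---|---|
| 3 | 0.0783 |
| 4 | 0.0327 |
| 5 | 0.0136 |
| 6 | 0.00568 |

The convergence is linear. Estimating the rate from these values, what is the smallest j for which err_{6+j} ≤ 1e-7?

Rate ρ ≈ err_6/err_5 = 0.00568/0.0136 = 0.4176.
After j more steps, err_{6+j} ≈ 0.00568·ρ^j; need ρ^j ≤ 1e-7/0.00568 = 1.76056e-05.
j ≥ ln(1.76056e-05)/ln(0.4176) = -10.9473/-0.87323 = 12.537.
So 13 more iterations are needed.

13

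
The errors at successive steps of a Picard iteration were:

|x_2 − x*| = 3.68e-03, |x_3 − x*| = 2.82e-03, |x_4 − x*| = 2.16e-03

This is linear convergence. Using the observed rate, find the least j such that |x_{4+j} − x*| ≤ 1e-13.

Rate ρ ≈ |x_4 − x*|/|x_3 − x*| = 2.16e-03/2.82e-03 = 0.7660.
After j more steps, |x_{4+j} − x*| ≈ 2.16e-03·ρ^j; need ρ^j ≤ 1e-13/2.16e-03 = 4.62963e-11.
j ≥ ln(4.62963e-11)/ln(0.7660) = -23.7960/-0.26657 = 89.267.
So 90 more iterations are needed.

90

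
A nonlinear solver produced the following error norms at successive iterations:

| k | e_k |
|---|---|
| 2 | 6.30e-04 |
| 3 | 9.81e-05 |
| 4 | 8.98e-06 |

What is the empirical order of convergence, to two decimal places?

1.29

p ≈ ln(e_4/e_3) / ln(e_3/e_2)
  = ln(8.98e-06/9.81e-05) / ln(9.81e-05/6.30e-04)
  = ln(0.0915392) / ln(0.155714)
  = -2.39099 / -1.85973 ≈ 1.28567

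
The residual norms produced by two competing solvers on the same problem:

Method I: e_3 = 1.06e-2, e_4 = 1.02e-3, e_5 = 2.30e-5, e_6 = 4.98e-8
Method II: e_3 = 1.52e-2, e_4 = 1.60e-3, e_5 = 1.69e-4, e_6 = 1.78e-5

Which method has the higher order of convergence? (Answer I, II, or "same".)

Method I: p ≈ ln(4.98e-8/2.30e-5)/ln(2.30e-5/1.02e-3) ≈ 1.62.
Method II: p ≈ ln(1.78e-5/1.69e-4)/ln(1.69e-4/1.60e-3) ≈ 1.00.
Method I has the higher order (≈1.6 vs ≈1.0).

I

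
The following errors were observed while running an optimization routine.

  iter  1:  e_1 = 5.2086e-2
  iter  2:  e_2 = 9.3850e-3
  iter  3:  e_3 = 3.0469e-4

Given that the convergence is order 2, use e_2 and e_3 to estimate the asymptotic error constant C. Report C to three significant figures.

C ≈ e_3 / e_2^2
  = 3.0469e-4 / (9.3850e-3)^2
  = 3.0469e-4 / 8.80782e-05 ≈ 3.4593

3.46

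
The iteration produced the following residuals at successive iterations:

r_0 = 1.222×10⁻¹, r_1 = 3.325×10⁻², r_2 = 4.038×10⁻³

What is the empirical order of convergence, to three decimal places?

1.620

p ≈ ln(r_2/r_1) / ln(r_1/r_0)
  = ln(4.038×10⁻³/3.325×10⁻²) / ln(3.325×10⁻²/1.222×10⁻¹)
  = ln(0.121444) / ln(0.272095)
  = -2.108302 / -1.301604 ≈ 1.619772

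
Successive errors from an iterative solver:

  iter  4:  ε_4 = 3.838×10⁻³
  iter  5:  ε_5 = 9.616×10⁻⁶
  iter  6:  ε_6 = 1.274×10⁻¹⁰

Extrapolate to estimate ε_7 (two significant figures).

9.1e-20

First estimate the order: p ≈ ln(ε_6/ε_5) / ln(ε_5/ε_4) = ln(1.274×10⁻¹⁰/9.616×10⁻⁶)/ln(9.616×10⁻⁶/3.838×10⁻³) = ln(1.32488e-05)/ln(0.00250547) ≈ 1.8753.
Then ε_7 ≈ ε_6·(ε_6/ε_5)^p = 1.274×10⁻¹⁰·(1.32488e-05)^1.8753 = 1.274×10⁻¹⁰·7.12226e-10 ≈ 9.074e-20.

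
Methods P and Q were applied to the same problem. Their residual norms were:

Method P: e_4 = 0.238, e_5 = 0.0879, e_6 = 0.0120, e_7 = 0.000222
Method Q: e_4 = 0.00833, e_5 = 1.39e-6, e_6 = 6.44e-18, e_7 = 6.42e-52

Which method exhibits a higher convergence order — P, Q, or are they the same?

Q

Method P: p ≈ ln(0.000222/0.0120)/ln(0.0120/0.0879) ≈ 2.00.
Method Q: p ≈ ln(6.42e-52/6.44e-18)/ln(6.44e-18/1.39e-6) ≈ 3.00.
Method Q has the higher order (≈3.0 vs ≈2.0).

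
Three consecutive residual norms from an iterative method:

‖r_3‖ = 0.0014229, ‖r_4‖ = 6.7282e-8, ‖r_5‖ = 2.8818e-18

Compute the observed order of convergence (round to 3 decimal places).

2.397

p ≈ ln(‖r_5‖/‖r_4‖) / ln(‖r_4‖/‖r_3‖)
  = ln(2.8818e-18/6.7282e-8) / ln(6.7282e-8/0.0014229)
  = ln(4.28317e-11) / ln(4.72851e-05)
  = -23.873743 / -9.959315 ≈ 2.397127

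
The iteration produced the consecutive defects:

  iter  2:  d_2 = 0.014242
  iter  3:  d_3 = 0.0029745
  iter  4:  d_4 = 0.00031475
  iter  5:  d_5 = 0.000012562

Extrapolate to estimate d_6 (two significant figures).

First estimate the order: p ≈ ln(d_5/d_4) / ln(d_4/d_3) = ln(0.000012562/0.00031475)/ln(0.00031475/0.0029745) = ln(0.039911)/ln(0.105816) ≈ 1.4341.
Then d_6 ≈ d_5·(d_5/d_4)^p = 0.000012562·(0.039911)^1.4341 = 0.000012562·0.00985886 ≈ 1.238e-07.

1.2e-7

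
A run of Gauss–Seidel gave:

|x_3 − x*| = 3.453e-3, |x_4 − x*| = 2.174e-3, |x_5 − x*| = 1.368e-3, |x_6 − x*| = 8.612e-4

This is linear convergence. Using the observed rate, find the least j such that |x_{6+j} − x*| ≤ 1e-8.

25

Rate ρ ≈ |x_6 − x*|/|x_5 − x*| = 8.612e-4/1.368e-3 = 0.6295.
After j more steps, |x_{6+j} − x*| ≈ 8.612e-4·ρ^j; need ρ^j ≤ 1e-8/8.612e-4 = 1.16117e-05.
j ≥ ln(1.16117e-05)/ln(0.6295) = -11.3635/-0.46283 = 24.552.
So 25 more iterations are needed.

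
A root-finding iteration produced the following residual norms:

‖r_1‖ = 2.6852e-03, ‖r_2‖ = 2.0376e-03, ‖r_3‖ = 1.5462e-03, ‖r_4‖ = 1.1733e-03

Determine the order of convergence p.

Consecutive ratios: ‖r_4‖/‖r_3‖ = 1.1733e-03/1.5462e-03 = 0.758828, ‖r_3‖/‖r_2‖ = 1.5462e-03/2.0376e-03 = 0.758834.
p ≈ ln(0.758828)/ln(0.758834) = -0.2760/-0.2760 ≈ 1.00.
So the convergence is linear (order 1).

1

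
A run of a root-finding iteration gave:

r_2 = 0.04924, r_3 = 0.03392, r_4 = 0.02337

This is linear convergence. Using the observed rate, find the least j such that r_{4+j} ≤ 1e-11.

58

Rate ρ ≈ r_4/r_3 = 0.02337/0.03392 = 0.6890.
After j more steps, r_{4+j} ≈ 0.02337·ρ^j; need ρ^j ≤ 1e-11/0.02337 = 4.27899e-10.
j ≥ ln(4.27899e-10)/ln(0.6890) = -21.5721/-0.37251 = 57.910.
So 58 more iterations are needed.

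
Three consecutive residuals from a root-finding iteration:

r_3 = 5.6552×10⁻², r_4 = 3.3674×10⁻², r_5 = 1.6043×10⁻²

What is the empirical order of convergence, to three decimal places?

p ≈ ln(r_5/r_4) / ln(r_4/r_3)
  = ln(1.6043×10⁻²/3.3674×10⁻²) / ln(3.3674×10⁻²/5.6552×10⁻²)
  = ln(0.476421) / ln(0.595452)
  = -0.741453 / -0.518434 ≈ 1.430178

1.430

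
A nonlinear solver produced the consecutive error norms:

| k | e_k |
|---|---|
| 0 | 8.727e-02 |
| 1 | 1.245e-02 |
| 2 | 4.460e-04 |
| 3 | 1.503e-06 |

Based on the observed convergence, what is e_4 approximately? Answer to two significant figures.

First estimate the order: p ≈ ln(e_3/e_2) / ln(e_2/e_1) = ln(1.503e-06/4.460e-04)/ln(4.460e-04/1.245e-02) = ln(0.00336996)/ln(0.0358233) ≈ 1.7100.
Then e_4 ≈ e_3·(e_3/e_2)^p = 1.503e-06·(0.00336996)^1.7100 = 1.503e-06·5.91886e-05 ≈ 8.896e-11.

8.9e-11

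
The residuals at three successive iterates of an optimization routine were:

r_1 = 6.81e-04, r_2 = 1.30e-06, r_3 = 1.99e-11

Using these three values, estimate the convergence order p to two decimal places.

p ≈ ln(r_3/r_2) / ln(r_2/r_1)
  = ln(1.99e-11/1.30e-06) / ln(1.30e-06/6.81e-04)
  = ln(1.53077e-05) / ln(0.00190896)
  = -11.08715 / -6.26120 ≈ 1.77077

1.77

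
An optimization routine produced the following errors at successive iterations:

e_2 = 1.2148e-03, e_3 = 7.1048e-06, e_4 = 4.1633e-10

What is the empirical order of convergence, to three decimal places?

p ≈ ln(e_4/e_3) / ln(e_3/e_2)
  = ln(4.1633e-10/7.1048e-06) / ln(7.1048e-06/1.2148e-03)
  = ln(5.85984e-05) / ln(0.00584853)
  = -9.744803 / -5.141565 ≈ 1.895299

1.895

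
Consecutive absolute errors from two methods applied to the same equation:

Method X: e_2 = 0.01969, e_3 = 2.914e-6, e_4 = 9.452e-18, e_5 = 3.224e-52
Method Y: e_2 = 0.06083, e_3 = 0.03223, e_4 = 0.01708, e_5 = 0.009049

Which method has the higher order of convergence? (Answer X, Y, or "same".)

Method X: p ≈ ln(3.224e-52/9.452e-18)/ln(9.452e-18/2.914e-6) ≈ 3.00.
Method Y: p ≈ ln(0.009049/0.01708)/ln(0.01708/0.03223) ≈ 1.00.
Method X has the higher order (≈3.0 vs ≈1.0).

X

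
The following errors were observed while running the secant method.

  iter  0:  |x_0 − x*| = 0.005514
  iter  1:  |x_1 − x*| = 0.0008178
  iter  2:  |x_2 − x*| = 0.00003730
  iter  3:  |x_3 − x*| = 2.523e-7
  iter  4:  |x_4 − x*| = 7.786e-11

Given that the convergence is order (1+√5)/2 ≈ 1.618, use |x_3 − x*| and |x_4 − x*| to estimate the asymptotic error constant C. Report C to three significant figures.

3.69

C ≈ |x_4 − x*| / |x_3 − x*|^1.618
  = 7.786e-11 / (2.523e-7)^1.618
  = 7.786e-11 / 2.1101e-11 ≈ 3.6899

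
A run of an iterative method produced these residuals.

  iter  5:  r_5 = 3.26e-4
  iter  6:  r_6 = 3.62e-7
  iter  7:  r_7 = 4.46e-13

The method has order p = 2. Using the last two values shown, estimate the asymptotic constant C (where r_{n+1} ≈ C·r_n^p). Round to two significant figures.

3.4

C ≈ r_7 / r_6^2
  = 4.46e-13 / (3.62e-7)^2
  = 4.46e-13 / 1.31044e-13 ≈ 3.4034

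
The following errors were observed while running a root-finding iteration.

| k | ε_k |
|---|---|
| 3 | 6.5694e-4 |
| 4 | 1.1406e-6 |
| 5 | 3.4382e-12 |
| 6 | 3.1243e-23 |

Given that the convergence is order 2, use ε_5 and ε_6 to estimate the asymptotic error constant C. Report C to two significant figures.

C ≈ ε_6 / ε_5^2
  = 3.1243e-23 / (3.4382e-12)^2
  = 3.1243e-23 / 1.18212e-23 ≈ 2.643

2.6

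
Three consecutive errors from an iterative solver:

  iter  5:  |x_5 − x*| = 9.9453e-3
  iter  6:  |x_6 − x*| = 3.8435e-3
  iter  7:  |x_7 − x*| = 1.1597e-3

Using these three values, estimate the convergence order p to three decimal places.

1.260

p ≈ ln(|x_7 − x*|/|x_6 − x*|) / ln(|x_6 − x*|/|x_5 − x*|)
  = ln(1.1597e-3/3.8435e-3) / ln(3.8435e-3/9.9453e-3)
  = ln(0.30173) / ln(0.386464)
  = -1.198223 / -0.950717 ≈ 1.260336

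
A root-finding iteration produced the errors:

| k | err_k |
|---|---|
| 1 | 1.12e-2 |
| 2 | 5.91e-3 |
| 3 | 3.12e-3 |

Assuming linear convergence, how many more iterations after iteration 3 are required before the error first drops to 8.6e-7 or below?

13

Rate ρ ≈ err_3/err_2 = 3.12e-3/5.91e-3 = 0.5279.
After j more steps, err_{3+j} ≈ 3.12e-3·ρ^j; need ρ^j ≤ 8.6e-7/3.12e-3 = 0.000275641.
j ≥ ln(0.000275641)/ln(0.5279) = -8.1964/-0.63885 = 12.830.
So 13 more iterations are needed.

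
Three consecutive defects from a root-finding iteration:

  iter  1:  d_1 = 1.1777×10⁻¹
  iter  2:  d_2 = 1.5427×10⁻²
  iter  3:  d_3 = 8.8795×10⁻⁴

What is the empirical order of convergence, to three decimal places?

p ≈ ln(d_3/d_2) / ln(d_2/d_1)
  = ln(8.8795×10⁻⁴/1.5427×10⁻²) / ln(1.5427×10⁻²/1.1777×10⁻¹)
  = ln(0.0575582) / ln(0.130993)
  = -2.854959 / -2.032611 ≈ 1.404577

1.405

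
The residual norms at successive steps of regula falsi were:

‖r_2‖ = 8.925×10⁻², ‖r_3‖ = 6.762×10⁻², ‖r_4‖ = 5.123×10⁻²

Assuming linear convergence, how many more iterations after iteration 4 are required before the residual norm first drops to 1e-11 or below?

81

Rate ρ ≈ ‖r_4‖/‖r_3‖ = 5.123×10⁻²/6.762×10⁻² = 0.7576.
After j more steps, ‖r_{4+j}‖ ≈ 5.123×10⁻²·ρ^j; need ρ^j ≤ 1e-11/5.123×10⁻² = 1.95198e-10.
j ≥ ln(1.95198e-10)/ln(0.7576) = -22.3570/-0.27760 = 80.537.
So 81 more iterations are needed.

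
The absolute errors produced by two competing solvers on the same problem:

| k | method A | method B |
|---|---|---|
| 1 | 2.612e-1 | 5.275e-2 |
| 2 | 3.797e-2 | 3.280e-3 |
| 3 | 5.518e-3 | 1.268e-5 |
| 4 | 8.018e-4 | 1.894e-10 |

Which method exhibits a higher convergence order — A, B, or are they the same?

Method A: p ≈ ln(8.018e-4/5.518e-3)/ln(5.518e-3/3.797e-2) ≈ 1.00.
Method B: p ≈ ln(1.894e-10/1.268e-5)/ln(1.268e-5/3.280e-3) ≈ 2.00.
Method B has the higher order (≈2.0 vs ≈1.0).

B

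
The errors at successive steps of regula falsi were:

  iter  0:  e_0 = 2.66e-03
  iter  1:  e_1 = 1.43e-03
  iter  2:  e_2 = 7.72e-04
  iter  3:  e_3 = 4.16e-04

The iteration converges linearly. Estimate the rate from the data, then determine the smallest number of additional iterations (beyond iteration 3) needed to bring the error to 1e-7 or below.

14

Rate ρ ≈ e_3/e_2 = 4.16e-04/7.72e-04 = 0.5389.
After j more steps, e_{3+j} ≈ 4.16e-04·ρ^j; need ρ^j ≤ 1e-7/4.16e-04 = 0.000240385.
j ≥ ln(0.000240385)/ln(0.5389) = -8.3333/-0.61823 = 13.479.
So 14 more iterations are needed.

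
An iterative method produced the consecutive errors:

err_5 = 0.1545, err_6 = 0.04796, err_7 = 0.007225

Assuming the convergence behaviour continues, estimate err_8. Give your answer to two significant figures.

3.4e-4

First estimate the order: p ≈ ln(err_7/err_6) / ln(err_6/err_5) = ln(0.007225/0.04796)/ln(0.04796/0.1545) = ln(0.150646)/ln(0.310421) ≈ 1.6180.
Then err_8 ≈ err_7·(err_7/err_6)^p = 0.007225·(0.150646)^1.6180 = 0.007225·0.0467666 ≈ 0.0003379.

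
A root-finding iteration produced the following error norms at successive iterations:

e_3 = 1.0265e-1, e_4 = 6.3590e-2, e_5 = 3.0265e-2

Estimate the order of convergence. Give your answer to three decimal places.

1.550

p ≈ ln(e_5/e_4) / ln(e_4/e_3)
  = ln(3.0265e-2/6.3590e-2) / ln(6.3590e-2/1.0265e-1)
  = ln(0.47594) / ln(0.619484)
  = -0.742463 / -0.478868 ≈ 1.550454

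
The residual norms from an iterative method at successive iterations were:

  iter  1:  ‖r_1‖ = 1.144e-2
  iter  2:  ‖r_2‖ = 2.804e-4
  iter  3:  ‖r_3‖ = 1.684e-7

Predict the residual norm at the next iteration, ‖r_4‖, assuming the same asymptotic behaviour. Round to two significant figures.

6.1e-14

First estimate the order: p ≈ ln(‖r_3‖/‖r_2‖) / ln(‖r_2‖/‖r_1‖) = ln(1.684e-7/2.804e-4)/ln(2.804e-4/1.144e-2) = ln(0.000600571)/ln(0.0245105) ≈ 2.0001.
Then ‖r_4‖ ≈ ‖r_3‖·(‖r_3‖/‖r_2‖)^p = 1.684e-7·(0.000600571)^2.0001 = 1.684e-7·3.60418e-07 ≈ 6.069e-14.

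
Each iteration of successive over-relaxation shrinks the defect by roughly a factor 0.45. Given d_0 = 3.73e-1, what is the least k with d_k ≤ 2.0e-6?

After k steps, d_k ≈ 3.73e-1·0.45^k.
Need 0.45^k ≤ 2.0e-6/3.73e-1 = 5.36193e-06.
k ≥ ln(5.36193e-06)/ln(0.45) = -12.1362/-0.79851 = 15.199.
Smallest integer k = 16.

16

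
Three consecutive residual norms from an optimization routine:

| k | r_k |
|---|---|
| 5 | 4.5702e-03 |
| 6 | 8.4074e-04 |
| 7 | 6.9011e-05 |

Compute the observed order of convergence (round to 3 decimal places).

p ≈ ln(r_7/r_6) / ln(r_6/r_5)
  = ln(6.9011e-05/8.4074e-04) / ln(8.4074e-04/4.5702e-03)
  = ln(0.0820836) / ln(0.183961)
  = -2.500017 / -1.693032 ≈ 1.476651

1.477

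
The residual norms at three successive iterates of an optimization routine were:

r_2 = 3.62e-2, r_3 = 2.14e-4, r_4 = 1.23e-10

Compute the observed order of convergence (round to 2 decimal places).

p ≈ ln(r_4/r_3) / ln(r_3/r_2)
  = ln(1.23e-10/2.14e-4) / ln(2.14e-4/3.62e-2)
  = ln(5.74766e-07) / ln(0.0059116)
  = -14.36930 / -5.13084 ≈ 2.80057

2.80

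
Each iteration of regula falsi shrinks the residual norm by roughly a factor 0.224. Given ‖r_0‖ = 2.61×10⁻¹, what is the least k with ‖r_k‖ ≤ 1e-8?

After k steps, ‖r_k‖ ≈ 2.61×10⁻¹·0.224^k.
Need 0.224^k ≤ 1e-8/2.61×10⁻¹ = 3.83142e-08.
k ≥ ln(3.83142e-08)/ln(0.224) = -17.0774/-1.49611 = 11.415.
Smallest integer k = 12.

12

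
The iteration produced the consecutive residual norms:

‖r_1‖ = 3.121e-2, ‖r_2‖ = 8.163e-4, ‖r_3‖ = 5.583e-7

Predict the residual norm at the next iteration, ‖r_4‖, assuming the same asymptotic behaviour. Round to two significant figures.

First estimate the order: p ≈ ln(‖r_3‖/‖r_2‖) / ln(‖r_2‖/‖r_1‖) = ln(5.583e-7/8.163e-4)/ln(8.163e-4/3.121e-2) = ln(0.00068394)/ln(0.0261551) ≈ 2.0001.
Then ‖r_4‖ ≈ ‖r_3‖·(‖r_3‖/‖r_2‖)^p = 5.583e-7·(0.00068394)^2.0001 = 5.583e-7·4.67433e-07 ≈ 2.61e-13.

2.6e-13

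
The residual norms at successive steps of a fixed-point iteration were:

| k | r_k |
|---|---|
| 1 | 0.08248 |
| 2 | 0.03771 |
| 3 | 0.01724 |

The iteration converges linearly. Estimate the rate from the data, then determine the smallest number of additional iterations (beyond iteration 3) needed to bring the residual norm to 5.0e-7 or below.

14

Rate ρ ≈ r_3/r_2 = 0.01724/0.03771 = 0.4572.
After j more steps, r_{3+j} ≈ 0.01724·ρ^j; need ρ^j ≤ 5.0e-7/0.01724 = 2.90023e-05.
j ≥ ln(2.90023e-05)/ln(0.4572) = -10.4481/-0.78263 = 13.350.
So 14 more iterations are needed.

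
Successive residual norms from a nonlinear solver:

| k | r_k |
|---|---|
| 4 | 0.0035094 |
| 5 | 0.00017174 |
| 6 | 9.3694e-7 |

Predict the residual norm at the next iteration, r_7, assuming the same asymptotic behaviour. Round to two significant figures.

First estimate the order: p ≈ ln(r_6/r_5) / ln(r_5/r_4) = ln(9.3694e-7/0.00017174)/ln(0.00017174/0.0035094) = ln(0.00545557)/ln(0.0489371) ≈ 1.7271.
Then r_7 ≈ r_6·(r_6/r_5)^p = 9.3694e-7·(0.00545557)^1.7271 = 9.3694e-7·0.000123395 ≈ 1.156e-10.

1.2e-10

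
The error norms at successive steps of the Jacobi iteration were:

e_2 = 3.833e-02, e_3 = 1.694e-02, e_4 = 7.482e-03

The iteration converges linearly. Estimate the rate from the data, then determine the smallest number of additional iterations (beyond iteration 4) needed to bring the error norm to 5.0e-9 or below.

Rate ρ ≈ e_4/e_3 = 7.482e-03/1.694e-02 = 0.4417.
After j more steps, e_{4+j} ≈ 7.482e-03·ρ^j; need ρ^j ≤ 5.0e-9/7.482e-03 = 6.68271e-07.
j ≥ ln(6.68271e-07)/ln(0.4417) = -14.2186/-0.81712 = 17.401.
So 18 more iterations are needed.

18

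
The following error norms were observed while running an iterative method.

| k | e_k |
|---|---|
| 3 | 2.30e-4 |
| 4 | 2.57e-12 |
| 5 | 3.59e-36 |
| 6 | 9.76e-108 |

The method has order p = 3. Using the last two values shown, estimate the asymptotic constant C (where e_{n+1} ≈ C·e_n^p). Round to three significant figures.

C ≈ e_6 / e_5^3
  = 9.76e-108 / (3.59e-36)^3
  = 9.76e-108 / 4.62683e-107 ≈ 0.21094

0.211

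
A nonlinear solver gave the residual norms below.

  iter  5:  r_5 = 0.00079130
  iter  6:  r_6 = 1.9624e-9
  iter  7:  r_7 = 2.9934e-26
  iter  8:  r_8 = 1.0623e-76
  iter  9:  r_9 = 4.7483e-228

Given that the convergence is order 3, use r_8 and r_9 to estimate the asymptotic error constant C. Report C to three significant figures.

C ≈ r_9 / r_8^3
  = 4.7483e-228 / (1.0623e-76)^3
  = 4.7483e-228 / 1.19879e-228 ≈ 3.9609

3.96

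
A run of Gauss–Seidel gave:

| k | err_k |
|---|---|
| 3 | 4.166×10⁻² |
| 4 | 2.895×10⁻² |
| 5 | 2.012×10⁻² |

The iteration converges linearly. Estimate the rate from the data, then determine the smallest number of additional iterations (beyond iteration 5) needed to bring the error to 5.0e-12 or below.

Rate ρ ≈ err_5/err_4 = 2.012×10⁻²/2.895×10⁻² = 0.6950.
After j more steps, err_{5+j} ≈ 2.012×10⁻²·ρ^j; need ρ^j ≤ 5.0e-12/2.012×10⁻² = 2.48509e-10.
j ≥ ln(2.48509e-10)/ln(0.6950) = -22.1155/-0.36384 = 60.784.
So 61 more iterations are needed.

61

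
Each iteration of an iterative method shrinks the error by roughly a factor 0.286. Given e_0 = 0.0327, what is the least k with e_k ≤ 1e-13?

After k steps, e_k ≈ 0.0327·0.286^k.
Need 0.286^k ≤ 1e-13/0.0327 = 3.0581e-12.
k ≥ ln(3.0581e-12)/ln(0.286) = -26.5132/-1.25176 = 21.181.
Smallest integer k = 22.

22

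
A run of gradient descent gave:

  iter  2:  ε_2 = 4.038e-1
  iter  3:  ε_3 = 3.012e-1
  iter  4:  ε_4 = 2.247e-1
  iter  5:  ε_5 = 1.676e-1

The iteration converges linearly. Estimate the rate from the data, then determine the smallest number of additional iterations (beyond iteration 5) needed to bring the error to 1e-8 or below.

57

Rate ρ ≈ ε_5/ε_4 = 1.676e-1/2.247e-1 = 0.7459.
After j more steps, ε_{5+j} ≈ 1.676e-1·ρ^j; need ρ^j ≤ 1e-8/1.676e-1 = 5.96659e-08.
j ≥ ln(5.96659e-08)/ln(0.7459) = -16.6345/-0.29316 = 56.742.
So 57 more iterations are needed.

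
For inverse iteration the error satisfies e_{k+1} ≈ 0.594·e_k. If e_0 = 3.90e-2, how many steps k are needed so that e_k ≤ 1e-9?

After k steps, e_k ≈ 3.90e-2·0.594^k.
Need 0.594^k ≤ 1e-9/3.90e-2 = 2.5641e-08.
k ≥ ln(2.5641e-08)/ln(0.594) = -17.4791/-0.52088 = 33.557.
Smallest integer k = 34.

34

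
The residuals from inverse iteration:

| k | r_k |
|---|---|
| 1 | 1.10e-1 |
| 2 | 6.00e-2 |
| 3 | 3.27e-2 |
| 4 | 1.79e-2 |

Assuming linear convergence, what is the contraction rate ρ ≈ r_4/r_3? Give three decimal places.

0.547

ρ ≈ r_4/r_3 = 1.79e-2/3.27e-2 = 0.54740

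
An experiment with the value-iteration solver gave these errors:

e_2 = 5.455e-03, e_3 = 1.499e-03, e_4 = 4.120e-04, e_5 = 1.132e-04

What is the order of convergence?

Consecutive ratios: e_5/e_4 = 1.132e-04/4.120e-04 = 0.274757, e_4/e_3 = 4.120e-04/1.499e-03 = 0.27485.
p ≈ ln(0.274757)/ln(0.27485) = -1.2919/-1.2915 ≈ 1.00.
So the convergence is linear (order 1).

1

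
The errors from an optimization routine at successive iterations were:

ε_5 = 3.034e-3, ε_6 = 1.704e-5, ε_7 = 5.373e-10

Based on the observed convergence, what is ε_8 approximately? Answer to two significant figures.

5.3e-19

First estimate the order: p ≈ ln(ε_7/ε_6) / ln(ε_6/ε_5) = ln(5.373e-10/1.704e-5)/ln(1.704e-5/3.034e-3) = ln(3.15317e-05)/ln(0.00561635) ≈ 2.0001.
Then ε_8 ≈ ε_7·(ε_7/ε_6)^p = 5.373e-10·(3.15317e-05)^2.0001 = 5.373e-10·9.93218e-10 ≈ 5.337e-19.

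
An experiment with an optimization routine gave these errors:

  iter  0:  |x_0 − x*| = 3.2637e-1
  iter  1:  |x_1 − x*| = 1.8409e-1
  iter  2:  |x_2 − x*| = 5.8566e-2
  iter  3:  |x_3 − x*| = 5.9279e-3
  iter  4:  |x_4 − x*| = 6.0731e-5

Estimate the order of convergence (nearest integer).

Consecutive ratios: |x_4 − x*|/|x_3 − x*| = 6.0731e-5/5.9279e-3 = 0.0102449, |x_3 − x*|/|x_2 − x*| = 5.9279e-3/5.8566e-2 = 0.101217.
p ≈ ln(0.0102449)/ln(0.101217) = -4.5810/-2.2905 ≈ 2.00.
So the convergence is quadratic (order 2).

2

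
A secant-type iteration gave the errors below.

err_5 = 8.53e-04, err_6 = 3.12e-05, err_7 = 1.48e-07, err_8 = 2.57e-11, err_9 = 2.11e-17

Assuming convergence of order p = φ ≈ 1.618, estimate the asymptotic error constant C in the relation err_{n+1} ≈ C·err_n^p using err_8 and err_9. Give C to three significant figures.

C ≈ err_9 / err_8^1.618
  = 2.11e-17 / (2.57e-11)^1.618
  = 2.11e-17 / 7.33283e-18 ≈ 2.8775

2.88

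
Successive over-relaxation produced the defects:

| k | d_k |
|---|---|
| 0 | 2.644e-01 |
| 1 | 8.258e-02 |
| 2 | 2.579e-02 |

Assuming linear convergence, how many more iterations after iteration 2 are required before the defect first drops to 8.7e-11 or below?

17

Rate ρ ≈ d_2/d_1 = 2.579e-02/8.258e-02 = 0.3123.
After j more steps, d_{2+j} ≈ 2.579e-02·ρ^j; need ρ^j ≤ 8.7e-11/2.579e-02 = 3.3734e-09.
j ≥ ln(3.3734e-09)/ln(0.3123) = -19.5073/-1.16379 = 16.762.
So 17 more iterations are needed.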